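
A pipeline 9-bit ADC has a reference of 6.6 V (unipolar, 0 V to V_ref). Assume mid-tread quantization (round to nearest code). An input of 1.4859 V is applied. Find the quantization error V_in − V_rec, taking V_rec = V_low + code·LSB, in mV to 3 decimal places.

LSB = 6.6/2^9 = 12.891 mV.
Scaled input = 115.2698 LSBs, so code = 115.
V_rec = 0 + 115·0.0128906 = 1.4824219 V.
Error = 1.4859 − 1.4824219 = 0.00347812 V = 3.478 mV.

3.478 mV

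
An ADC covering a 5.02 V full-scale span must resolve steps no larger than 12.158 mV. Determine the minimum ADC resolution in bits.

9 bits

Number of steps required ≥ 5.02 V / 12.158 mV = 412.90.
Need 2^N ≥ 412.90; 2^8 = 256, 2^9 = 512.
Minimum N = 9.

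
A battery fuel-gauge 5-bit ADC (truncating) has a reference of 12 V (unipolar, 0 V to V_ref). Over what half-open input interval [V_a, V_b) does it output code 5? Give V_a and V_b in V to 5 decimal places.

[1.87500 V, 2.25000 V)

LSB = 12/2^5 = 375.000 mV.
V_a = V_low + 5·LSB = 1.875 V; V_b = V_low + 6·LSB = 2.25 V.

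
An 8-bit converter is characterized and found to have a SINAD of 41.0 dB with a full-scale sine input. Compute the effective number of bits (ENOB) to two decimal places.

6.52 bits

ENOB = (SINAD − 1.76) / 6.02 = (41.0 − 1.76)/6.02 = 6.518.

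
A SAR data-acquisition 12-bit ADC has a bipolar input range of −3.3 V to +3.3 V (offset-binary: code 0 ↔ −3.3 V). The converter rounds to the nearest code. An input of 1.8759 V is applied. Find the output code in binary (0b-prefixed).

Full-scale span = 6.6 V; LSB = 6.6/2^12 = 1.611 mV.
Input sits at 3212.195 steps above V_low.
round(3212.195) = 3212.
In binary (0b-prefixed): 0b110010001100.

code 0b110010001100 (decimal 3212)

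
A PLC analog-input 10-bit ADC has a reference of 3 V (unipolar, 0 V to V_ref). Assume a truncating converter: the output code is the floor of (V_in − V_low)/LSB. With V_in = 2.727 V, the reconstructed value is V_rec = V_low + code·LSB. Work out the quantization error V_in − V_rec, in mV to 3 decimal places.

2.391 mV

LSB = 3/2^10 = 2.930 mV.
(V_in − V_low)/LSB = (2.727 − 0)/0.00292969 = 930.8160 → code 930 (floor).
Reconstructed: 2.7246094 V.
Difference: 0.00239062 V → 2.391 mV.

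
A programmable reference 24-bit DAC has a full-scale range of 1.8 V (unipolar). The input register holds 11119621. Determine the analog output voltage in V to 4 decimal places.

1.1930 V

LSB = 1.8 V / 2^24 = 0.11 µV.
V_out = 0 + 11119621 × 1.07288e-07 V = 1.19301 V.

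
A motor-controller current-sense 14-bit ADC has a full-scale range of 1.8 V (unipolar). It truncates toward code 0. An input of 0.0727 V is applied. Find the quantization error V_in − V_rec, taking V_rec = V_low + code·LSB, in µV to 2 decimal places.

One LSB is 1.8 V / 16384 = 109.86 µV.
(0.0727 − 0)/0.000109863 = 661.7316; ⌊·⌋ gives code 661.
V_rec = 0 + 661·0.000109863 = 0.072619629 V.
V_in − V_rec = 8.03711e-05 V = 80.37 µV.

80.37 µV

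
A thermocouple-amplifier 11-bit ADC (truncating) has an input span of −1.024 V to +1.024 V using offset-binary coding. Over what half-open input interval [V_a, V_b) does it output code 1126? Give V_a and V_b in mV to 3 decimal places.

LSB = 2.048/2^11 = 1.000 mV.
V_a = V_low + 1126·LSB = 0.102 V; V_b = V_low + 1127·LSB = 0.103 V.

[102.000 mV, 103.000 mV)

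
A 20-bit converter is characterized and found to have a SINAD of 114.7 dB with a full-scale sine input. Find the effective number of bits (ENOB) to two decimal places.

ENOB = (SINAD − 1.76) / 6.02 = (114.7 − 1.76)/6.02 = 18.761.

18.76 bits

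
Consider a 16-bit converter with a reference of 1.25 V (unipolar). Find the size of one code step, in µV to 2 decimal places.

Full-scale span = 1.25 V.
LSB = 1.25 / 2^16 = 1.25 / 65536 = 1.90735e-05 V = 19.07 µV.

19.07 µV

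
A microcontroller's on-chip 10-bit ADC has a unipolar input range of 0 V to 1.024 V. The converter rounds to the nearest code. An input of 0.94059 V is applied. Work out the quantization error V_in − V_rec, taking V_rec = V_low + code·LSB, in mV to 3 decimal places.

-0.410 mV

LSB = 1.024/2^10 = 1.000 mV.
Scaled input = 940.5900 LSBs, so code = 941.
Code 941 maps back to 0 + 941×0.001 V = 0.941 V.
V_in − V_rec = -0.00041 V = -0.410 mV.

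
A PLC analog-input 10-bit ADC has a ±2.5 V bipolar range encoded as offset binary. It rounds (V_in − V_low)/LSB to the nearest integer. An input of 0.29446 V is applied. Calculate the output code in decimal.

Full-scale span = 5 V; LSB = 5/2^10 = 4.883 mV.
(0.29446 − (−2.5)) / 0.00488281 = 572.305 LSBs.
Round → code 572.

code 572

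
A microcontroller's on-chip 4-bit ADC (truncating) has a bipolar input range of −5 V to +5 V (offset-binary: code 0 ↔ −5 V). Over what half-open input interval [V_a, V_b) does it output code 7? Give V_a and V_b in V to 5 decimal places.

LSB = 10/2^4 = 0.6250 V.
V_a = V_low + 7·LSB = -0.625 V; V_b = V_low + 8·LSB = 0 V.

[-0.62500 V, 0.00000 V)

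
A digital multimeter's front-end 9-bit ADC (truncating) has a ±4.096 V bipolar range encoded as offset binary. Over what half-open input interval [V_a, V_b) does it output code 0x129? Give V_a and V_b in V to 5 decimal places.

LSB = 8.192/2^9 = 16.000 mV.
Code 0x129 = 297 decimal.
V_a = V_low + 297·LSB = 0.656 V; V_b = V_low + 298·LSB = 0.672 V.

[0.65600 V, 0.67200 V)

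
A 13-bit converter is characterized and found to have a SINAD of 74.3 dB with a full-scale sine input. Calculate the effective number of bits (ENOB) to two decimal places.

12.05 bits

ENOB = (SINAD − 1.76) / 6.02 = (74.3 − 1.76)/6.02 = 12.050.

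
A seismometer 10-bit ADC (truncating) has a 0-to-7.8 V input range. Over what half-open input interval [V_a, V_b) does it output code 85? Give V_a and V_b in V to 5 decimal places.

LSB = 7.8/2^10 = 7.617 mV.
V_a = V_low + 85·LSB = 0.647461 V; V_b = V_low + 86·LSB = 0.655078 V.

[0.64746 V, 0.65508 V)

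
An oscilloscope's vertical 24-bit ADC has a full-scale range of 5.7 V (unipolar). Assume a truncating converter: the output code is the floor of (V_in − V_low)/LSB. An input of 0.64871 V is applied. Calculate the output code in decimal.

LSB = 5.7 V / 16777216 = 0.34 µV.
(0.64871 − 0) / 3.39746e-07 = 1909394.349 LSBs.
So the output code is 1909394.

code 1909394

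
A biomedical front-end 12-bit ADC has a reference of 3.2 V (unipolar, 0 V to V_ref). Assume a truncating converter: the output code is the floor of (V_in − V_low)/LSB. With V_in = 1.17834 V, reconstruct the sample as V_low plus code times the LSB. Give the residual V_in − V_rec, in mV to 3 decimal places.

LSB = 3.2/2^12 = 0.781 mV.
Scaled input = 1508.2752 LSBs, so code = 1508.
Reconstructed: 1.178125 V.
Error = 1.17834 − 1.178125 = 0.000215 V = 0.215 mV.

0.215 mV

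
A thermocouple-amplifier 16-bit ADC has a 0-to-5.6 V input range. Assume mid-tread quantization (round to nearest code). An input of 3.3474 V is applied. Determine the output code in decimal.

With 65536 levels over 5.6 V, one step is 85.45 µV.
Input sits at 39174.144 steps above V_low.
round(39174.144) = 39174.

code 39174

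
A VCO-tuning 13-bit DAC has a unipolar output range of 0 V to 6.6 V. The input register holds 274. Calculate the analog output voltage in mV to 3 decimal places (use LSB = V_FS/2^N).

LSB = 6.6 V / 2^13 = 0.806 mV.
V_out = 0 + 274 × 0.000805664 V = 0.220752 V.
= 220.752 mV.

220.752 mV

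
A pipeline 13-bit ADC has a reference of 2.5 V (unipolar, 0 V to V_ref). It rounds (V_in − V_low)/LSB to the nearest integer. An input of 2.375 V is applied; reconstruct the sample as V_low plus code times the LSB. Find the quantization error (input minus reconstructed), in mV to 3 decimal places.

0.122 mV

Step size: 2.5 V ÷ 2^13 = 305.18 µV.
(2.375 − 0)/0.000305176 = 7782.4000; round gives code 7782.
Reconstructed: 2.3748779 V.
V_in − V_rec = 0.00012207 V = 0.122 mV.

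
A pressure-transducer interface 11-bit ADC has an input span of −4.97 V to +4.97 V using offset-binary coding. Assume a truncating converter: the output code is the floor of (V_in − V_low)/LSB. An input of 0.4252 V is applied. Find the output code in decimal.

code 1111

Full-scale span = 9.94 V; LSB = 9.94/2^11 = 4.854 mV.
(V_in − V_low)/LSB = (0.4252 − (−4.97)) / 0.00485352 = 1111.607.
Floor → code 1111.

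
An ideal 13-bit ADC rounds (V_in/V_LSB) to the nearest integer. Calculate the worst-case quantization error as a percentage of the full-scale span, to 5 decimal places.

Rounding → worst-case error = ½ LSB = V_FS/2^14, so 100/16384 = 0.00610352 % of full scale.

0.00610 %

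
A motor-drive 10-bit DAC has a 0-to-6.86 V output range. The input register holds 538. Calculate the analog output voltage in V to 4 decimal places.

3.6042 V

LSB = 6.86 V / 2^10 = 6.699 mV.
V_out = 0 + 538 × 0.00669922 V = 3.60418 V.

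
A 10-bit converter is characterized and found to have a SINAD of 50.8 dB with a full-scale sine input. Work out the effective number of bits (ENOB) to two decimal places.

8.15 bits

ENOB = (SINAD − 1.76) / 6.02 = (50.8 − 1.76)/6.02 = 8.146.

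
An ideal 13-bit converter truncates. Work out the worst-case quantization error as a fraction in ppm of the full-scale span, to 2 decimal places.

Truncating → worst-case error = 1 LSB = V_FS/2^13, so 1e+06/8192 = 122.07 ppm of full scale.

122.07 ppm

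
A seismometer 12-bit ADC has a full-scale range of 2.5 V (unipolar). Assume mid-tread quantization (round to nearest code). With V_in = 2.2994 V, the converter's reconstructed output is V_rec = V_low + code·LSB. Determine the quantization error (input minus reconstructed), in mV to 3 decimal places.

One LSB is 2.5 V / 4096 = 0.610 mV.
Scaled input = 3767.3370 LSBs, so code = 3767.
V_rec = 0 + 3767·0.000610352 = 2.2991943 V.
Error = 2.2994 − 2.2991943 = 0.000205664 V = 0.206 mV.

0.206 mV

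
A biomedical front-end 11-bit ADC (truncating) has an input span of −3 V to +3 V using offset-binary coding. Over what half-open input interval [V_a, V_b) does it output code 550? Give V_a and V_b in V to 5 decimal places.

[-1.38867 V, -1.38574 V)

LSB = 6/2^11 = 2.930 mV.
V_a = V_low + 550·LSB = -1.38867 V; V_b = V_low + 551·LSB = -1.38574 V.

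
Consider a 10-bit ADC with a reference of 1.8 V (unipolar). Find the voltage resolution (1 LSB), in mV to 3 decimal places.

1.758 mV

Full-scale span = 1.8 V.
LSB = 1.8 / 2^10 = 1.8 / 1024 = 0.00175781 V = 1.758 mV.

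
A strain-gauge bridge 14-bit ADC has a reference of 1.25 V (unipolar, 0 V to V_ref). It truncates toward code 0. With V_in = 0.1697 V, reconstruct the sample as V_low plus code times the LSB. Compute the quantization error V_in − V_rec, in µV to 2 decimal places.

LSB = 1.25/2^14 = 76.29 µV.
(V_in − V_low)/LSB = (0.1697 − 0)/7.62939e-05 = 2224.2918 → code 2224 (floor).
Reconstructed: 0.16967773 V.
Error = 0.1697 − 0.16967773 = 2.22656e-05 V = 22.27 µV.

22.27 µV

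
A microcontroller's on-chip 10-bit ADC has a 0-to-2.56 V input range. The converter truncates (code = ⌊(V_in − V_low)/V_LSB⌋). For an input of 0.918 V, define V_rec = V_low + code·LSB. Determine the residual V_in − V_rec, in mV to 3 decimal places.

Step size: 2.56 V ÷ 2^10 = 2.500 mV.
(0.918 − 0)/0.0025 = 367.2000; ⌊·⌋ gives code 367.
Code 367 maps back to 0 + 367×0.0025 V = 0.9175 V.
Difference: 0.0005 V → 0.500 mV.

0.500 mV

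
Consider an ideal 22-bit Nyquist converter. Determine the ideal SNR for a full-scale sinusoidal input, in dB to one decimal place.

134.2 dB

SNR ≈ 6.02·N + 1.76 dB = 6.02·22 + 1.76 = 134.20 dB.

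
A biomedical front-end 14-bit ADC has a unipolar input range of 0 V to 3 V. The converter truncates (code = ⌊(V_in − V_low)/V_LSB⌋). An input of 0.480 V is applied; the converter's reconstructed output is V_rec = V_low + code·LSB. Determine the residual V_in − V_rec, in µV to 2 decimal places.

80.57 µV

One LSB is 3 V / 16384 = 183.11 µV.
(V_in − V_low)/LSB = (0.480 − 0)/0.000183105 = 2621.4400 → code 2621 (floor).
Code 2621 maps back to 0 + 2621×0.000183105 V = 0.47991943 V.
Difference: 8.05664e-05 V → 80.57 µV.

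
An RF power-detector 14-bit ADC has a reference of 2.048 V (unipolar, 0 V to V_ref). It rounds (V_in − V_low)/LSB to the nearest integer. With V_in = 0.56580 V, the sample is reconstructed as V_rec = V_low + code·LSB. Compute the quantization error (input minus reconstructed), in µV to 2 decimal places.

50.00 µV

Step size: 2.048 V ÷ 2^14 = 125.00 µV.
Scaled input = 4526.4000 LSBs, so code = 4526.
Reconstructed: 0.56575 V.
V_in − V_rec = 5e-05 V = 50.00 µV.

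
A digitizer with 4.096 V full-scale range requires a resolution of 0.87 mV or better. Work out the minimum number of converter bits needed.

Number of steps required ≥ 4.096 V / 0.87 mV = 4708.05.
Need 2^N ≥ 4708.05; 2^12 = 4096, 2^13 = 8192.
Minimum N = 13.

13 bits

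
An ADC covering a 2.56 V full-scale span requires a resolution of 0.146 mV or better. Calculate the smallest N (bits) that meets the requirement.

Number of steps required ≥ 2.56 V / 0.146 mV = 17534.25.
Need 2^N ≥ 17534.25; 2^14 = 16384, 2^15 = 32768.
Minimum N = 15.

15 bits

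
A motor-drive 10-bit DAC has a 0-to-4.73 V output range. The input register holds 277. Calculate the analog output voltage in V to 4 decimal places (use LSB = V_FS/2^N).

LSB = 4.73 V / 2^10 = 4.619 mV.
V_out = 0 + 277 × 0.00461914 V = 1.2795 V.

1.2795 V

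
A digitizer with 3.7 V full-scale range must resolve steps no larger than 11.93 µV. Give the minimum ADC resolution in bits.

Number of steps required ≥ 3.7 V / 11.93 µV = 310142.50.
Need 2^N ≥ 310142.50; 2^18 = 262144, 2^19 = 524288.
Minimum N = 19.

19 bits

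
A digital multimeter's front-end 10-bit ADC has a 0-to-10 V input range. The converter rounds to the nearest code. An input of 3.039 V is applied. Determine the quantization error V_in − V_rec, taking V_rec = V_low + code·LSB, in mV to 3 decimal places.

One LSB is 10 V / 1024 = 9.766 mV.
(3.039 − 0)/0.00976562 = 311.1936; round gives code 311.
Reconstructed: 3.0371094 V.
Error = 3.039 − 3.0371094 = 0.00189062 V = 1.891 mV.

1.891 mV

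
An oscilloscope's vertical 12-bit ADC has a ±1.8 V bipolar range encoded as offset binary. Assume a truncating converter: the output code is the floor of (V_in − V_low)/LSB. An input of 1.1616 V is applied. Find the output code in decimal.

With 4096 levels over 3.6 V, one step is 0.879 mV.
(V_in − V_low)/LSB = (1.1616 − (−1.8)) / 0.000878906 = 3369.643.
So the output code is 3369.

code 3369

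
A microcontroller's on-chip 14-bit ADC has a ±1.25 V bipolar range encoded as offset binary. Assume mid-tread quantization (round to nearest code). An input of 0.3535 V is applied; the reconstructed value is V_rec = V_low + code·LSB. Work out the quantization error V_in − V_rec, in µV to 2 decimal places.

LSB = 2.5/2^14 = 152.59 µV.
(V_in − V_low)/LSB = (0.3535 − (−1.25))/0.000152588 = 10508.6976 → code 10509 (round).
Reconstructed: 0.35354614 V.
V_in − V_rec = -4.61426e-05 V = -46.14 µV.

-46.14 µV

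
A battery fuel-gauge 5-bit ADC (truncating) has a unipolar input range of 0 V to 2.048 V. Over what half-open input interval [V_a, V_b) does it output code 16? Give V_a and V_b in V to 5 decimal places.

[1.02400 V, 1.08800 V)

LSB = 2.048/2^5 = 64.000 mV.
V_a = V_low + 16·LSB = 1.024 V; V_b = V_low + 17·LSB = 1.088 V.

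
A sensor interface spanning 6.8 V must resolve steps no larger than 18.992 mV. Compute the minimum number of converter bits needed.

9 bits

Number of steps required ≥ 6.8 V / 18.992 mV = 358.05.
Need 2^N ≥ 358.05; 2^8 = 256, 2^9 = 512.
Minimum N = 9.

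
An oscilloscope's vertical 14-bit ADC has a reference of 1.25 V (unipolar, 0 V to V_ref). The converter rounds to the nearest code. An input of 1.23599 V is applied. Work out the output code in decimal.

With 16384 levels over 1.25 V, one step is 76.29 µV.
(V_in − V_low)/LSB = (1.23599 − 0) / 7.62939e-05 = 16200.368.
round(16200.368) = 16200.

code 16200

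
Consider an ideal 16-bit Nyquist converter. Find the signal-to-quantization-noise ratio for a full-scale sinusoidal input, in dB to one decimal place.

SNR ≈ 6.02·N + 1.76 dB = 6.02·16 + 1.76 = 98.08 dB.

98.1 dB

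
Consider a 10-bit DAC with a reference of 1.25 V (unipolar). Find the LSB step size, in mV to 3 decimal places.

1.221 mV

Full-scale span = 1.25 V.
LSB = 1.25 / 2^10 = 1.25 / 1024 = 0.0012207 V = 1.221 mV.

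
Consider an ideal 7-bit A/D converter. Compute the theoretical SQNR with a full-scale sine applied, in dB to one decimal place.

43.9 dB

SNR ≈ 6.02·N + 1.76 dB = 6.02·7 + 1.76 = 43.90 dB.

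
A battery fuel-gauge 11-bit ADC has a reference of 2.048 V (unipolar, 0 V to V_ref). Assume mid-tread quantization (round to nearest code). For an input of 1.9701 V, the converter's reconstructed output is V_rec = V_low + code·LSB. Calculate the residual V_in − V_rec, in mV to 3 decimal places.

0.100 mV

LSB = 2.048/2^11 = 1.000 mV.
Scaled input = 1970.1000 LSBs, so code = 1970.
Reconstructed: 1.97 V.
V_in − V_rec = 0.0001 V = 0.100 mV.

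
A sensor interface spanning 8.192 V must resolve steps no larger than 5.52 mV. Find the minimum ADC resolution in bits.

Number of steps required ≥ 8.192 V / 5.52 mV = 1484.06.
Need 2^N ≥ 1484.06; 2^10 = 1024, 2^11 = 2048.
Minimum N = 11.

11 bits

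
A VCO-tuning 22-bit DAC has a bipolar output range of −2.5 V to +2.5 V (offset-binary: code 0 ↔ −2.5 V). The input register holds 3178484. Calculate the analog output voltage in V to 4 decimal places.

LSB = 5 V / 2^22 = 1.19 µV.
V_out = (−2.5) + 3178484 × 1.19209e-06 V = 1.28905 V.

1.2890 V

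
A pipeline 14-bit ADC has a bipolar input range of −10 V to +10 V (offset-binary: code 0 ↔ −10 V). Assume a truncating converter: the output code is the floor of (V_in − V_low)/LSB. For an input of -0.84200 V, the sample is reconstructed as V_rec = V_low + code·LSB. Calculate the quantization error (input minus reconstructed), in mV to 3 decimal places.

LSB = 20/2^14 = 1.221 mV.
(V_in − V_low)/LSB = (-0.84200 − (−10))/0.0012207 = 7502.2336 → code 7502 (floor).
V_rec = (−10) + 7502·0.0012207 = -0.84228516 V.
Error = -0.84200 − (−0.84228516) = 0.000285156 V = 0.285 mV.

0.285 mV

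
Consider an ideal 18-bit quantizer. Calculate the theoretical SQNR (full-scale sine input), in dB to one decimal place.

110.1 dB

SNR ≈ 6.02·N + 1.76 dB = 6.02·18 + 1.76 = 110.12 dB.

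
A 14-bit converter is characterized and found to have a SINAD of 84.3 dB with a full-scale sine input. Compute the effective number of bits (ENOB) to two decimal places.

ENOB = (SINAD − 1.76) / 6.02 = (84.3 − 1.76)/6.02 = 13.711.

13.71 bits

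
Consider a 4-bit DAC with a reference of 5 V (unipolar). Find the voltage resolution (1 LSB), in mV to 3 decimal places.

Full-scale span = 5 V.
LSB = 5 / 2^4 = 5 / 16 = 0.3125 V = 312.500 mV.

312.500 mV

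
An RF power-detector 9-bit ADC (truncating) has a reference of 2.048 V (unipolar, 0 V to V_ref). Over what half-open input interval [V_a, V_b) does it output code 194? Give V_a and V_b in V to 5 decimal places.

LSB = 2.048/2^9 = 4.000 mV.
V_a = V_low + 194·LSB = 0.776 V; V_b = V_low + 195·LSB = 0.78 V.

[0.77600 V, 0.78000 V)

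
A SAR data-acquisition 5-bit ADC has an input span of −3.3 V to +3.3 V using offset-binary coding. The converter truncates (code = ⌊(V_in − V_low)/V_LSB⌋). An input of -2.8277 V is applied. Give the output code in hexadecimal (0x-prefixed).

code 0x2 (decimal 2)

Full-scale span = 6.6 V; LSB = 6.6/2^5 = 206.250 mV.
(-2.8277 − (−3.3)) / 0.20625 = 2.290 LSBs.
⌊·⌋(2.290) = 2.
In hexadecimal (0x-prefixed): 0x2.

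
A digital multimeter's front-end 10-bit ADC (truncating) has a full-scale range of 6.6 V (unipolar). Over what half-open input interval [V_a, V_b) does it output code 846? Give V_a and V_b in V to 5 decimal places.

LSB = 6.6/2^10 = 6.445 mV.
V_a = V_low + 846·LSB = 5.45273 V; V_b = V_low + 847·LSB = 5.45918 V.

[5.45273 V, 5.45918 V)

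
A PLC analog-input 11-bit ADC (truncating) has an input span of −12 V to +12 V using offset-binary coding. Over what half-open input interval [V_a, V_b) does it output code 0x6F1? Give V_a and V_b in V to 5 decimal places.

LSB = 24/2^11 = 11.719 mV.
Code 0x6F1 = 1777 decimal.
V_a = V_low + 1777·LSB = 8.82422 V; V_b = V_low + 1778·LSB = 8.83594 V.

[8.82422 V, 8.83594 V)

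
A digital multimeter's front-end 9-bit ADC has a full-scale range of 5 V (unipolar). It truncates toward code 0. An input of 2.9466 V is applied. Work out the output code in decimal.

With 512 levels over 5 V, one step is 9.766 mV.
(2.9466 − 0) / 0.00976562 = 301.732 LSBs.
So the output code is 301.

code 301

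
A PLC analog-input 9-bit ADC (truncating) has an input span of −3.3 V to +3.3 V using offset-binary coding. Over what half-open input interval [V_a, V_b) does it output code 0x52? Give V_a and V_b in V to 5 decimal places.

LSB = 6.6/2^9 = 12.891 mV.
Code 0x52 = 82 decimal.
V_a = V_low + 82·LSB = -2.24297 V; V_b = V_low + 83·LSB = -2.23008 V.

[-2.24297 V, -2.23008 V)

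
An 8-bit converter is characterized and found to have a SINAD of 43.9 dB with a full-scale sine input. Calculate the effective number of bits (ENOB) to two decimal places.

7.00 bits

ENOB = (SINAD − 1.76) / 6.02 = (43.9 − 1.76)/6.02 = 7.000.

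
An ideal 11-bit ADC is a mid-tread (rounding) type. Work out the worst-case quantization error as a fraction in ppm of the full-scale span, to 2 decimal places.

Rounding → worst-case error = ½ LSB = V_FS/2^12, so 1e+06/4096 = 244.141 ppm of full scale.

244.14 ppm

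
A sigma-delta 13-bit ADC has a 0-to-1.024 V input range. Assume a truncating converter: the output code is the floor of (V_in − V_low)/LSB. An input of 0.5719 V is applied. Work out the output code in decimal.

With 8192 levels over 1.024 V, one step is 125.00 µV.
Input sits at 4575.200 steps above V_low.
Floor → code 4575.

code 4575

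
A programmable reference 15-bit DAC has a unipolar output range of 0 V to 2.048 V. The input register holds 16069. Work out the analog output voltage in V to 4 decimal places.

1.0043 V

LSB = 2.048 V / 2^15 = 62.50 µV.
V_out = 0 + 16069 × 6.25e-05 V = 1.00431 V.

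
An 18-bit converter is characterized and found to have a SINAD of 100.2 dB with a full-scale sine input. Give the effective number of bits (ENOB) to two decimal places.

ENOB = (SINAD − 1.76) / 6.02 = (100.2 − 1.76)/6.02 = 16.352.

16.35 bits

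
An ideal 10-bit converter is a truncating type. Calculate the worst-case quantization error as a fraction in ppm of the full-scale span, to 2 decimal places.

Truncating → worst-case error = 1 LSB = V_FS/2^10, so 1e+06/1024 = 976.562 ppm of full scale.

976.56 ppm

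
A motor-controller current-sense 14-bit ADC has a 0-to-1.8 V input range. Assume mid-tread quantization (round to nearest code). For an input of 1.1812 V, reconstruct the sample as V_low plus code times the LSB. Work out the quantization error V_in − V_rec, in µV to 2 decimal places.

Step size: 1.8 V ÷ 2^14 = 109.86 µV.
Scaled input = 10751.5449 LSBs, so code = 10752.
Reconstructed: 1.18125 V.
Error = 1.1812 − 1.18125 = -5e-05 V = -50.00 µV.

-50.00 µV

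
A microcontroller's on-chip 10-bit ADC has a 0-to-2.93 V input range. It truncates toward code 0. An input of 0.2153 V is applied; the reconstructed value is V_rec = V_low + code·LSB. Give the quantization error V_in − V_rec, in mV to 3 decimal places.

0.700 mV

LSB = 2.93/2^10 = 2.861 mV.
Scaled input = 75.2448 LSBs, so code = 75.
Reconstructed: 0.21459961 V.
Error = 0.2153 − 0.21459961 = 0.000700391 V = 0.700 mV.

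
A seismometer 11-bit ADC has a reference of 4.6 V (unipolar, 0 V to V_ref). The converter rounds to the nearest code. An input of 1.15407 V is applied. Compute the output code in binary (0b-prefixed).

code 0b1000000010 (decimal 514)

With 2048 levels over 4.6 V, one step is 2.246 mV.
(V_in − V_low)/LSB = (1.15407 − 0) / 0.00224609 = 513.812.
round(513.812) = 514.
In binary (0b-prefixed): 0b1000000010.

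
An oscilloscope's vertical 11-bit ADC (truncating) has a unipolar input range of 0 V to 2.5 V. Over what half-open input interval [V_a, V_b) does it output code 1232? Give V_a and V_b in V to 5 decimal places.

LSB = 2.5/2^11 = 1.221 mV.
V_a = V_low + 1232·LSB = 1.50391 V; V_b = V_low + 1233·LSB = 1.50513 V.

[1.50391 V, 1.50513 V)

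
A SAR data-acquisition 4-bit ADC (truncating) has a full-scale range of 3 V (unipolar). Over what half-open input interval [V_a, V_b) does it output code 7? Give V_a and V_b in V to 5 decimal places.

LSB = 3/2^4 = 187.500 mV.
V_a = V_low + 7·LSB = 1.3125 V; V_b = V_low + 8·LSB = 1.5 V.

[1.31250 V, 1.50000 V)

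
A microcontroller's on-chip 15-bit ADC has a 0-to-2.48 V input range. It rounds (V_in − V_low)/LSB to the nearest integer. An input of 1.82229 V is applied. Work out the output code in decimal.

With 32768 levels over 2.48 V, one step is 75.68 µV.
(1.82229 − 0) / 7.56836e-05 = 24077.741 LSBs.
Round → code 24078.

code 24078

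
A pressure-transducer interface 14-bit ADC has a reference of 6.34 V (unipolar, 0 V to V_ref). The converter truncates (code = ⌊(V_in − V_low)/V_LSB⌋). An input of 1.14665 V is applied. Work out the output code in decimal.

code 2963

With 16384 levels over 6.34 V, one step is 386.96 µV.
Input sits at 2963.204 steps above V_low.
⌊·⌋(2963.204) = 2963.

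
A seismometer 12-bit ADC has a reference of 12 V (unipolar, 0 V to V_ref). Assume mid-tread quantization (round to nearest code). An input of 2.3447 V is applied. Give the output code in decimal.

code 800

Full-scale span = 12 V; LSB = 12/2^12 = 2.930 mV.
(2.3447 − 0) / 0.00292969 = 800.324 LSBs.
So the output code is 800.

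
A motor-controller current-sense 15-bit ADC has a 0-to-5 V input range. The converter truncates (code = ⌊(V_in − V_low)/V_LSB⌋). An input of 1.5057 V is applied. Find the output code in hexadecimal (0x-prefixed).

LSB = 5 V / 32768 = 152.59 µV.
(1.5057 − 0) / 0.000152588 = 9867.756 LSBs.
⌊·⌋(9867.756) = 9867.
In hexadecimal (0x-prefixed): 0x268B.

code 0x268B (decimal 9867)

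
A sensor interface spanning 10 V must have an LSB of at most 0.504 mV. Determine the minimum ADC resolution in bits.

Number of steps required ≥ 10 V / 0.504 mV = 19841.27.
Need 2^N ≥ 19841.27; 2^14 = 16384, 2^15 = 32768.
Minimum N = 15.

15 bits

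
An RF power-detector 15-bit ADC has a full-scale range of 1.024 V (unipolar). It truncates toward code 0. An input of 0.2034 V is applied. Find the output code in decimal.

code 6508

With 32768 levels over 1.024 V, one step is 31.25 µV.
(0.2034 − 0) / 3.125e-05 = 6508.800 LSBs.
⌊·⌋(6508.800) = 6508.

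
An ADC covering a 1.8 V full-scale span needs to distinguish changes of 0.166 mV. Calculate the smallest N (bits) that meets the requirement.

Number of steps required ≥ 1.8 V / 0.166 mV = 10843.37.
Need 2^N ≥ 10843.37; 2^13 = 8192, 2^14 = 16384.
Minimum N = 14.

14 bits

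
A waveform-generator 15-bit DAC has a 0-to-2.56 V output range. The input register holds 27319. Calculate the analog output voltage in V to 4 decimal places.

LSB = 2.56 V / 2^15 = 78.12 µV.
V_out = 0 + 27319 × 7.8125e-05 V = 2.1343 V.

2.1343 V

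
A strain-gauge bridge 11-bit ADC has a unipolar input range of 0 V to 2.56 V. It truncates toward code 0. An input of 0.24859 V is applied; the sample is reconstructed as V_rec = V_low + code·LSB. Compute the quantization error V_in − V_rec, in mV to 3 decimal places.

1.090 mV

LSB = 2.56/2^11 = 1.250 mV.
(0.24859 − 0)/0.00125 = 198.8720; ⌊·⌋ gives code 198.
Code 198 maps back to 0 + 198×0.00125 V = 0.2475 V.
V_in − V_rec = 0.00109 V = 1.090 mV.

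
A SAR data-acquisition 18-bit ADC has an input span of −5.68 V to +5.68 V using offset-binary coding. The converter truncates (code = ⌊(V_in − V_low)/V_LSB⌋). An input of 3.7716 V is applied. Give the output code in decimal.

code 218105

With 262144 levels over 11.36 V, one step is 43.33 µV.
Input sits at 218105.654 steps above V_low.
⌊·⌋(218105.654) = 218105.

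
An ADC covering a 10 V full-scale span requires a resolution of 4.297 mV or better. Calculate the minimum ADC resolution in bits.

Number of steps required ≥ 10 V / 4.297 mV = 2327.21.
Need 2^N ≥ 2327.21; 2^11 = 2048, 2^12 = 4096.
Minimum N = 12.

12 bits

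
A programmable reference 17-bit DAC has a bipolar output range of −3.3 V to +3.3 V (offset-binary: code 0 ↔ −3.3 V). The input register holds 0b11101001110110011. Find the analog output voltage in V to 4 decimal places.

2.7289 V

LSB = 6.6 V / 2^17 = 50.35 µV.
Code 0b11101001110110011 = 119731 decimal.
V_out = (−3.3) + 119731 × 5.0354e-05 V = 2.72894 V.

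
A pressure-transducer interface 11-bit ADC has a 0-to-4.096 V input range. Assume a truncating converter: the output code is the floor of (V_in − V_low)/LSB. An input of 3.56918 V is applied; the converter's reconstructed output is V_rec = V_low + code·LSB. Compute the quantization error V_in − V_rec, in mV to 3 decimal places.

One LSB is 4.096 V / 2048 = 2.000 mV.
(V_in − V_low)/LSB = (3.56918 − 0)/0.002 = 1784.5900 → code 1784 (floor).
Reconstructed: 3.568 V.
V_in − V_rec = 0.00118 V = 1.180 mV.

1.180 mV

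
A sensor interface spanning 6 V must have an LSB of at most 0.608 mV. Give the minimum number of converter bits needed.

14 bits

Number of steps required ≥ 6 V / 0.608 mV = 9868.42.
Need 2^N ≥ 9868.42; 2^13 = 8192, 2^14 = 16384.
Minimum N = 14.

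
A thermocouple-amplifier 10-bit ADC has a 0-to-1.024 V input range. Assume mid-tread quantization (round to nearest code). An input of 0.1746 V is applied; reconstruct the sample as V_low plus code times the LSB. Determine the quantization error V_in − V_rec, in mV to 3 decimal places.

LSB = 1.024/2^10 = 1.000 mV.
(V_in − V_low)/LSB = (0.1746 − 0)/0.001 = 174.6000 → code 175 (round).
Reconstructed: 0.175 V.
V_in − V_rec = -0.0004 V = -0.400 mV.

-0.400 mV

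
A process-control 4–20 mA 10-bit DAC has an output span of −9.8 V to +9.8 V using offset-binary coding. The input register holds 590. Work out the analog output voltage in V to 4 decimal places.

LSB = 19.6 V / 2^10 = 19.141 mV.
V_out = (−9.8) + 590 × 0.0191406 V = 1.49297 V.

1.4930 V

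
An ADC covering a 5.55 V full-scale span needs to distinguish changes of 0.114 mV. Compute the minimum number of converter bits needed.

16 bits

Number of steps required ≥ 5.55 V / 0.114 mV = 48684.21.
Need 2^N ≥ 48684.21; 2^15 = 32768, 2^16 = 65536.
Minimum N = 16.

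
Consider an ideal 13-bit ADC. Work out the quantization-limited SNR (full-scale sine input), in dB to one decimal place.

SNR ≈ 6.02·N + 1.76 dB = 6.02·13 + 1.76 = 80.02 dB.

80.0 dB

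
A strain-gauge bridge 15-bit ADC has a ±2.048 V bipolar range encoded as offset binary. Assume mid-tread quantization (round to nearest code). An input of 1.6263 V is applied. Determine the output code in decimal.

code 29394

With 32768 levels over 4.096 V, one step is 125.00 µV.
(1.6263 − (−2.048)) / 0.000125 = 29394.400 LSBs.
Round → code 29394.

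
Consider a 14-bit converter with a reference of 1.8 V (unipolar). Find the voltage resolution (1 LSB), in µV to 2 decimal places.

Full-scale span = 1.8 V.
LSB = 1.8 / 2^14 = 1.8 / 16384 = 0.000109863 V = 109.86 µV.

109.86 µV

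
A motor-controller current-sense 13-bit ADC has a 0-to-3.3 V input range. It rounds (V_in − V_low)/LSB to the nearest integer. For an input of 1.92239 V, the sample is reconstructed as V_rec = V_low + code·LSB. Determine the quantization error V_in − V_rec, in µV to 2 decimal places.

LSB = 3.3/2^13 = 402.83 µV.
(V_in − V_low)/LSB = (1.92239 − 0)/0.000402832 = 4772.1875 → code 4772 (round).
Code 4772 maps back to 0 + 4772×0.000402832 V = 1.9223145 V.
Error = 1.92239 − 1.9223145 = 7.55469e-05 V = 75.55 µV.

75.55 µV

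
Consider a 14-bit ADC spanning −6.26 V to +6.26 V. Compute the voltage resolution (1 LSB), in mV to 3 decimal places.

Full-scale span = 12.52 V.
LSB = 12.52 / 2^14 = 12.52 / 16384 = 0.00076416 V = 0.764 mV.

0.764 mV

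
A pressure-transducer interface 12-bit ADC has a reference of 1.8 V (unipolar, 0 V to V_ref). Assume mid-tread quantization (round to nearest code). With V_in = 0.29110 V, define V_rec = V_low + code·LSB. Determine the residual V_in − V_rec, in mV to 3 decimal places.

LSB = 1.8/2^12 = 439.45 µV.
(0.29110 − 0)/0.000439453 = 662.4142; round gives code 662.
Reconstructed: 0.29091797 V.
V_in − V_rec = 0.000182031 V = 0.182 mV.

0.182 mV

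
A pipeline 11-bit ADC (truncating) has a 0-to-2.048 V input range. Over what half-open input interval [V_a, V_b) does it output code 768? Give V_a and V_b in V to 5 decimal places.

LSB = 2.048/2^11 = 1.000 mV.
V_a = V_low + 768·LSB = 0.768 V; V_b = V_low + 769·LSB = 0.769 V.

[0.76800 V, 0.76900 V)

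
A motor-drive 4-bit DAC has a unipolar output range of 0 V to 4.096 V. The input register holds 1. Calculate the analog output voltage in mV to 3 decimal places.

256.000 mV

LSB = 4.096 V / 2^4 = 256.000 mV.
V_out = 0 + 1 × 0.256 V = 0.256 V.
= 256.000 mV.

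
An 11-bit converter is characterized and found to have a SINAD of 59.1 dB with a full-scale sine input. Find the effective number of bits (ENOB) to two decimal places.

9.52 bits

ENOB = (SINAD − 1.76) / 6.02 = (59.1 − 1.76)/6.02 = 9.525.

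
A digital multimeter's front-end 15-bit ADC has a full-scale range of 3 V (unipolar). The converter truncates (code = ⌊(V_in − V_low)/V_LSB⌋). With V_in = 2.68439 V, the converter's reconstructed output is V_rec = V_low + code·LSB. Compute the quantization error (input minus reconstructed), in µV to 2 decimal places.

LSB = 3/2^15 = 91.55 µV.
Scaled input = 29320.6972 LSBs, so code = 29320.
Code 29320 maps back to 0 + 29320×9.15527e-05 V = 2.6843262 V.
Error = 2.68439 − 2.6843262 = 6.38281e-05 V = 63.83 µV.

63.83 µV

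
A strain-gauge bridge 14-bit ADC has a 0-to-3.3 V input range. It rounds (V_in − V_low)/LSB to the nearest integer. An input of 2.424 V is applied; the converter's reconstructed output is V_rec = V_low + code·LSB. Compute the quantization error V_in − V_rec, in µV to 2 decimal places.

-41.75 µV

LSB = 3.3/2^14 = 201.42 µV.
Scaled input = 12034.7927 LSBs, so code = 12035.
V_rec = 0 + 12035·0.000201416 = 2.4240417 V.
Error = 2.424 − 2.4240417 = -4.1748e-05 V = -41.75 µV.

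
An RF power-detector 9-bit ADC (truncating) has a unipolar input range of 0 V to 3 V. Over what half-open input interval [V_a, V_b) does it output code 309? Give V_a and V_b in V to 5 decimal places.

[1.81055 V, 1.81641 V)

LSB = 3/2^9 = 5.859 mV.
V_a = V_low + 309·LSB = 1.81055 V; V_b = V_low + 310·LSB = 1.81641 V.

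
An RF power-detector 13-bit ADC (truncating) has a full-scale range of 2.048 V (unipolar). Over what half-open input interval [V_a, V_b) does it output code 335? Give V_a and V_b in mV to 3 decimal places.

LSB = 2.048/2^13 = 250.00 µV.
V_a = V_low + 335·LSB = 0.08375 V; V_b = V_low + 336·LSB = 0.084 V.

[83.750 mV, 84.000 mV)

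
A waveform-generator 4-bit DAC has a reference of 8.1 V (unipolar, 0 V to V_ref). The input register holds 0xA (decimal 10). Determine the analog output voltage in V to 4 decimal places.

5.0625 V

LSB = 8.1 V / 2^4 = 0.5062 V.
Code 0xA = 10 decimal.
V_out = 0 + 10 × 0.50625 V = 5.0625 V.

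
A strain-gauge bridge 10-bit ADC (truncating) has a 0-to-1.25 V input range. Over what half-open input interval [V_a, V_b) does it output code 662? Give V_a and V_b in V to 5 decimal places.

LSB = 1.25/2^10 = 1.221 mV.
V_a = V_low + 662·LSB = 0.808105 V; V_b = V_low + 663·LSB = 0.809326 V.

[0.80811 V, 0.80933 V)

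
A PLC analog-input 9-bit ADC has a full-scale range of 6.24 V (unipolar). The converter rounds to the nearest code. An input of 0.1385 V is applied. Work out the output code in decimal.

code 11

LSB = 6.24 V / 512 = 12.188 mV.
(V_in − V_low)/LSB = (0.1385 − 0) / 0.0121875 = 11.364.
Round → code 11.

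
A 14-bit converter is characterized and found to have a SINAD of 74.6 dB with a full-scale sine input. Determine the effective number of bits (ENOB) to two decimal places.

12.10 bits

ENOB = (SINAD − 1.76) / 6.02 = (74.6 − 1.76)/6.02 = 12.100.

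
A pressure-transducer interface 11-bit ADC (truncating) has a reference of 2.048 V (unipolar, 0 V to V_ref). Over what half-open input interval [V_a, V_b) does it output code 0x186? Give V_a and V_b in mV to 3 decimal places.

[390.000 mV, 391.000 mV)

LSB = 2.048/2^11 = 1.000 mV.
Code 0x186 = 390 decimal.
V_a = V_low + 390·LSB = 0.39 V; V_b = V_low + 391·LSB = 0.391 V.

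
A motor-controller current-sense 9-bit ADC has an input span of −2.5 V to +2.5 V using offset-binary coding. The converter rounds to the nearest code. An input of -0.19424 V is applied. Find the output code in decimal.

code 236

With 512 levels over 5 V, one step is 9.766 mV.
(-0.19424 − (−2.5)) / 0.00976562 = 236.110 LSBs.
So the output code is 236.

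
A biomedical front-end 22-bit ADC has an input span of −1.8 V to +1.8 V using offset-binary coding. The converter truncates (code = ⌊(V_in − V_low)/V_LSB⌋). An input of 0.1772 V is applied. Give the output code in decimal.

LSB = 3.6 V / 4194304 = 0.86 µV.
Input sits at 2303604.964 steps above V_low.
So the output code is 2303604.

code 2303604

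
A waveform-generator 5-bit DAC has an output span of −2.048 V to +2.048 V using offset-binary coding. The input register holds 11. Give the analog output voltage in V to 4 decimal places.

LSB = 4.096 V / 2^5 = 128.000 mV.
V_out = (−2.048) + 11 × 0.128 V = -0.64 V.

-0.6400 V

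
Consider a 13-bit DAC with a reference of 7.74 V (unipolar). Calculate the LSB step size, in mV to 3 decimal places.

0.945 mV

Full-scale span = 7.74 V.
LSB = 7.74 / 2^13 = 7.74 / 8192 = 0.000944824 V = 0.945 mV.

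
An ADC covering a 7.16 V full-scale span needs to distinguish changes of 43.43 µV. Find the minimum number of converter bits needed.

Number of steps required ≥ 7.16 V / 43.43 µV = 164863.00.
Need 2^N ≥ 164863.00; 2^17 = 131072, 2^18 = 262144.
Minimum N = 18.

18 bits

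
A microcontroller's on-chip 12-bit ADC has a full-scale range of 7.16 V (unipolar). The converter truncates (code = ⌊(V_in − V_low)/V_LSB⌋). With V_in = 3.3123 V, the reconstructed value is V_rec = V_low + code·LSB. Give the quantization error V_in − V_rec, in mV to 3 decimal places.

LSB = 7.16/2^12 = 1.748 mV.
(V_in − V_low)/LSB = (3.3123 − 0)/0.00174805 = 1894.8577 → code 1894 (floor).
Reconstructed: 3.3108008 V.
Difference: 0.00149922 V → 1.499 mV.

1.499 mV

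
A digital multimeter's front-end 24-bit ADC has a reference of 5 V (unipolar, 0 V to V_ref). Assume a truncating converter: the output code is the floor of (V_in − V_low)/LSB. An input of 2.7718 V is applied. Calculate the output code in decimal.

LSB = 5 V / 16777216 = 0.30 µV.
(V_in − V_low)/LSB = (2.7718 − 0) / 2.98023e-07 = 9300617.462.
⌊·⌋(9300617.462) = 9300617.

code 9300617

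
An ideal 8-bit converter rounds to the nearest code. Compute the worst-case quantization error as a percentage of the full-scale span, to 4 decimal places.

Rounding → worst-case error = ½ LSB = V_FS/2^9, so 100/512 = 0.195312 % of full scale.

0.1953 %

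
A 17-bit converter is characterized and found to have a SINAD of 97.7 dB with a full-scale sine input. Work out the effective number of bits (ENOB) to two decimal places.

ENOB = (SINAD − 1.76) / 6.02 = (97.7 − 1.76)/6.02 = 15.937.

15.94 bits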